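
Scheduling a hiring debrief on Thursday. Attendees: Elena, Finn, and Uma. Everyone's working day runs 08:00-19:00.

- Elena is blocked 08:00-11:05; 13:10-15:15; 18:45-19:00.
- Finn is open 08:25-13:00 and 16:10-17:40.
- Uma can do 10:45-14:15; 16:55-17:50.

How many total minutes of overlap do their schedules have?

160

Elena free: 11:05-13:10, 15:15-18:45 (invert busy blocks within the working day).
Finn free: 08:25-13:00, 16:10-17:40.
Uma free: 10:45-14:15, 16:55-17:50.
Elena ∩ Finn: 11:05-13:00, 16:10-17:40.
Elena ∩ Finn ∩ Uma: 11:05-13:00, 16:55-17:40.
Summing the common windows: 115 + 45 = 160 minutes.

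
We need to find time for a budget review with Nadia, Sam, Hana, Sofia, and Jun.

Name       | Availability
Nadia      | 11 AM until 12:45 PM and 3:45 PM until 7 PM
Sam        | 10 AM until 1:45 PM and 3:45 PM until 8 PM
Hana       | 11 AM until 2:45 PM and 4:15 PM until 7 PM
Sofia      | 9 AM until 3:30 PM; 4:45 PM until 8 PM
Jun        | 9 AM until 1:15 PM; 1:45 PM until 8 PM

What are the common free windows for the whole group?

Nadia ∩ Sam: 11:00-12:45, 15:45-19:00.
Nadia ∩ Sam ∩ Hana: 11:00-12:45, 16:15-19:00.
Nadia ∩ Sam ∩ Hana ∩ Sofia: 11:00-12:45, 16:45-19:00.
Nadia ∩ Sam ∩ Hana ∩ Sofia ∩ Jun: 11:00-12:45, 16:45-19:00.
Those are the intersection windows.

11:00-12:45, 16:45-19:00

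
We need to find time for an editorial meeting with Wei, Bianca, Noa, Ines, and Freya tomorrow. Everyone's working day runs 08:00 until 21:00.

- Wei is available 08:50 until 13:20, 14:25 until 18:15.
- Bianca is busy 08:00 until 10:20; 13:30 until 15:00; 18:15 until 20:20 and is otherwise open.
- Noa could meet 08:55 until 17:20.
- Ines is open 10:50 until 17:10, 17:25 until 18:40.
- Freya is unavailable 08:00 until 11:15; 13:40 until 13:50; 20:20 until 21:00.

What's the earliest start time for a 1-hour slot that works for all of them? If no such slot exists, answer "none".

11:15

Wei free: 08:50-13:20, 14:25-18:15.
Bianca free: 10:20-13:30, 15:00-18:15, 20:20-21:00 (invert busy blocks within the working day).
Noa free: 08:55-17:20.
Ines free: 10:50-17:10, 17:25-18:40.
Freya free: 11:15-13:40, 13:50-20:20 (invert busy blocks within the working day).
Wei ∩ Bianca: 10:20-13:20, 15:00-18:15.
Wei ∩ Bianca ∩ Noa: 10:20-13:20, 15:00-17:20.
Wei ∩ Bianca ∩ Noa ∩ Ines: 10:50-13:20, 15:00-17:10.
Wei ∩ Bianca ∩ Noa ∩ Ines ∩ Freya: 11:15-13:20, 15:00-17:10.
The first common window of at least 60 minutes is 11:15-13:20, so the earliest start is 11:15.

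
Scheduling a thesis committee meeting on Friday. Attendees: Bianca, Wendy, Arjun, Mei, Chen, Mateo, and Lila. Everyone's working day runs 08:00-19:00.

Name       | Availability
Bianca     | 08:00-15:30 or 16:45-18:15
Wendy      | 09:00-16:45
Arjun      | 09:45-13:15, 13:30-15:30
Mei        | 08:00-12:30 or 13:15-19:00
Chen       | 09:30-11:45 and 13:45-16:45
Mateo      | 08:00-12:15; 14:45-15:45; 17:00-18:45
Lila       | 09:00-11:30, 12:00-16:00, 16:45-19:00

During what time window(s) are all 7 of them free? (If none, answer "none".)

09:45-11:30, 14:45-15:30

Bianca ∩ Wendy: 09:00-15:30.
Bianca ∩ Wendy ∩ Arjun: 09:45-13:15, 13:30-15:30.
Bianca ∩ Wendy ∩ Arjun ∩ Mei: 09:45-12:30, 13:30-15:30.
Bianca ∩ Wendy ∩ Arjun ∩ Mei ∩ Chen: 09:45-11:45, 13:45-15:30.
Bianca ∩ Wendy ∩ Arjun ∩ Mei ∩ Chen ∩ Mateo: 09:45-11:45, 14:45-15:30.
Bianca ∩ Wendy ∩ Arjun ∩ Mei ∩ Chen ∩ Mateo ∩ Lila: 09:45-11:30, 14:45-15:30.
Those are the intersection windows.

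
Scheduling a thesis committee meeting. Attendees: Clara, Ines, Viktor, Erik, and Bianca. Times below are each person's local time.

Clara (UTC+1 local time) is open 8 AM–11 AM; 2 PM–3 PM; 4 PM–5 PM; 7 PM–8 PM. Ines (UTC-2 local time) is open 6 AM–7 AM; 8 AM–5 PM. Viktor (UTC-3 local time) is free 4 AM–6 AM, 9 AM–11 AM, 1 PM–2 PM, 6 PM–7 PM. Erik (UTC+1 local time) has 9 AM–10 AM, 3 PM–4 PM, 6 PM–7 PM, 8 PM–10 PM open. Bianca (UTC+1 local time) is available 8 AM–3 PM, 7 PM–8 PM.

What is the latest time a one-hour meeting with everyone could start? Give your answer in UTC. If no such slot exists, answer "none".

Clara in UTC: 07:00-10:00, 13:00-14:00, 15:00-16:00, 18:00-19:00 (subtract 1h to convert from UTC+1).
Ines in UTC: 08:00-09:00, 10:00-19:00 (add 2h to convert from UTC-2).
Viktor in UTC: 07:00-09:00, 12:00-14:00, 16:00-17:00, 21:00-22:00 (add 3h to convert from UTC-3).
Erik in UTC: 08:00-09:00, 14:00-15:00, 17:00-18:00, 19:00-21:00 (subtract 1h to convert from UTC+1).
Bianca in UTC: 07:00-14:00, 18:00-19:00 (subtract 1h to convert from UTC+1).
Clara ∩ Ines: 08:00-09:00, 13:00-14:00, 15:00-16:00, 18:00-19:00.
Clara ∩ Ines ∩ Viktor: 08:00-09:00, 13:00-14:00.
Clara ∩ Ines ∩ Viktor ∩ Erik: 08:00-09:00.
Clara ∩ Ines ∩ Viktor ∩ Erik ∩ Bianca: 08:00-09:00.
The last common window of at least 60 minutes is 08:00-09:00; a 60-minute meeting can start as late as 08:00 and still end by 09:00.

08:00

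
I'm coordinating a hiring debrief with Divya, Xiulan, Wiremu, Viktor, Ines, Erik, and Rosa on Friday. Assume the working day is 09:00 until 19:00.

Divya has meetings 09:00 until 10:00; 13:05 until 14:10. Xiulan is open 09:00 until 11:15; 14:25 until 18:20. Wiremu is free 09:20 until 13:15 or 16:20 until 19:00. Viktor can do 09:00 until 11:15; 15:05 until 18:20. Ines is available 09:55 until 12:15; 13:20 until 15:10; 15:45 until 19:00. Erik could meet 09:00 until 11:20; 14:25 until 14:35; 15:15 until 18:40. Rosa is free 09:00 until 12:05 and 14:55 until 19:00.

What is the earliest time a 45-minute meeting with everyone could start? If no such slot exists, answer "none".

Divya free: 10:00-13:05, 14:10-19:00 (invert busy blocks within the working day).
Xiulan free: 09:00-11:15, 14:25-18:20.
Wiremu free: 09:20-13:15, 16:20-19:00.
Viktor free: 09:00-11:15, 15:05-18:20.
Ines free: 09:55-12:15, 13:20-15:10, 15:45-19:00.
Erik free: 09:00-11:20, 14:25-14:35, 15:15-18:40.
Rosa free: 09:00-12:05, 14:55-19:00.
Divya ∩ Xiulan: 10:00-11:15, 14:25-18:20.
Divya ∩ Xiulan ∩ Wiremu: 10:00-11:15, 16:20-18:20.
Divya ∩ Xiulan ∩ Wiremu ∩ Viktor: 10:00-11:15, 16:20-18:20.
Divya ∩ Xiulan ∩ Wiremu ∩ Viktor ∩ Ines: 10:00-11:15, 16:20-18:20.
Divya ∩ Xiulan ∩ Wiremu ∩ Viktor ∩ Ines ∩ Erik: 10:00-11:15, 16:20-18:20.
Divya ∩ Xiulan ∩ Wiremu ∩ Viktor ∩ Ines ∩ Erik ∩ Rosa: 10:00-11:15, 16:20-18:20.
The first common window of at least 45 minutes is 10:00-11:15, so the earliest start is 10:00.

10:00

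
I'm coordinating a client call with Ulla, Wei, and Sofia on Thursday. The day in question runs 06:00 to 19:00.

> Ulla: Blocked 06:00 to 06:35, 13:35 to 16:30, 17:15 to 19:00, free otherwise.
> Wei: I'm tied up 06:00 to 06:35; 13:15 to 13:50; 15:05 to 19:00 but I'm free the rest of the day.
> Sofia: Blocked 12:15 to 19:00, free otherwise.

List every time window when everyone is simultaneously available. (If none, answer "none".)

Ulla free: 06:35-13:35, 16:30-17:15 (invert busy blocks within the working day).
Wei free: 06:35-13:15, 13:50-15:05 (invert busy blocks within the working day).
Sofia free: 06:00-12:15 (invert busy blocks within the working day).
Ulla ∩ Wei: 06:35-13:15.
Ulla ∩ Wei ∩ Sofia: 06:35-12:15.
Those are the intersection windows.

06:35-12:15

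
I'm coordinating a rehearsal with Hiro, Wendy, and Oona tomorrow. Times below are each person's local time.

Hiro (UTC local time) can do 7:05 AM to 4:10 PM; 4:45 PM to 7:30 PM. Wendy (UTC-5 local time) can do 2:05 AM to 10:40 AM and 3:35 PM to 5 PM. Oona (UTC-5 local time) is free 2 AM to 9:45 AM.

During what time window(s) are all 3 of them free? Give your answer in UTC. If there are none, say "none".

07:05-14:45

Hiro in UTC: 07:05-16:10, 16:45-19:30.
Wendy in UTC: 07:05-15:40, 20:35-22:00 (add 5h to convert from UTC-5).
Oona in UTC: 07:00-14:45 (add 5h to convert from UTC-5).
Hiro ∩ Wendy: 07:05-15:40.
Hiro ∩ Wendy ∩ Oona: 07:05-14:45.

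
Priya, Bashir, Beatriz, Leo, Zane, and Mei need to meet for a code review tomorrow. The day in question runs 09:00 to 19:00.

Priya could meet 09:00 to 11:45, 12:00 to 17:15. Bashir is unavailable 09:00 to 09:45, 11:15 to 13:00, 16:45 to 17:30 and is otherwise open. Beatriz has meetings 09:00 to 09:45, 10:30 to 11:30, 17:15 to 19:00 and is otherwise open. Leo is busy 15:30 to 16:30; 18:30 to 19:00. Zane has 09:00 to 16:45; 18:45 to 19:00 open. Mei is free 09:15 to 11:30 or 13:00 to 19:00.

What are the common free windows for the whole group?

Priya free: 09:00-11:45, 12:00-17:15.
Bashir free: 09:45-11:15, 13:00-16:45, 17:30-19:00 (invert busy blocks within the working day).
Beatriz free: 09:45-10:30, 11:30-17:15 (invert busy blocks within the working day).
Leo free: 09:00-15:30, 16:30-18:30 (invert busy blocks within the working day).
Zane free: 09:00-16:45, 18:45-19:00.
Mei free: 09:15-11:30, 13:00-19:00.
Priya ∩ Bashir: 09:45-11:15, 13:00-16:45.
Priya ∩ Bashir ∩ Beatriz: 09:45-10:30, 13:00-16:45.
Priya ∩ Bashir ∩ Beatriz ∩ Leo: 09:45-10:30, 13:00-15:30, 16:30-16:45.
Priya ∩ Bashir ∩ Beatriz ∩ Leo ∩ Zane: 09:45-10:30, 13:00-15:30, 16:30-16:45.
Priya ∩ Bashir ∩ Beatriz ∩ Leo ∩ Zane ∩ Mei: 09:45-10:30, 13:00-15:30, 16:30-16:45.

09:45-10:30, 13:00-15:30, 16:30-16:45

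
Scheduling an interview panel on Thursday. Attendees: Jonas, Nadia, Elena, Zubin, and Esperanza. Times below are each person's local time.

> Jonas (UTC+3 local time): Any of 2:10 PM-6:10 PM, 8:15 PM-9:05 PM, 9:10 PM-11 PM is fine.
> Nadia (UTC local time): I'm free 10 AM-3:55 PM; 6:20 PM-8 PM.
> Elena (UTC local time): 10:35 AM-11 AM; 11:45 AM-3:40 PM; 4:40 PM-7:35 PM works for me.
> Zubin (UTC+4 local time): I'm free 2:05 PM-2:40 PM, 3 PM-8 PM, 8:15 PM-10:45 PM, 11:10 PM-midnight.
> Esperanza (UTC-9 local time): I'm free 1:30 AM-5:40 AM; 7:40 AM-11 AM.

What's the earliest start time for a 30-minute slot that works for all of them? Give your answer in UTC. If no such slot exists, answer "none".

11:45

Jonas in UTC: 11:10-15:10, 17:15-18:05, 18:10-20:00 (subtract 3h to convert from UTC+3).
Nadia in UTC: 10:00-15:55, 18:20-20:00.
Elena in UTC: 10:35-11:00, 11:45-15:40, 16:40-19:35.
Zubin in UTC: 10:05-10:40, 11:00-16:00, 16:15-18:45, 19:10-20:00 (subtract 4h to convert from UTC+4).
Esperanza in UTC: 10:30-14:40, 16:40-20:00 (add 9h to convert from UTC-9).
Jonas ∩ Nadia: 11:10-15:10, 18:20-20:00.
Jonas ∩ Nadia ∩ Elena: 11:45-15:10, 18:20-19:35.
Jonas ∩ Nadia ∩ Elena ∩ Zubin: 11:45-15:10, 18:20-18:45, 19:10-19:35.
Jonas ∩ Nadia ∩ Elena ∩ Zubin ∩ Esperanza: 11:45-14:40, 18:20-18:45, 19:10-19:35.
The first common window of at least 30 minutes is 11:45-14:40, so the earliest start is 11:45.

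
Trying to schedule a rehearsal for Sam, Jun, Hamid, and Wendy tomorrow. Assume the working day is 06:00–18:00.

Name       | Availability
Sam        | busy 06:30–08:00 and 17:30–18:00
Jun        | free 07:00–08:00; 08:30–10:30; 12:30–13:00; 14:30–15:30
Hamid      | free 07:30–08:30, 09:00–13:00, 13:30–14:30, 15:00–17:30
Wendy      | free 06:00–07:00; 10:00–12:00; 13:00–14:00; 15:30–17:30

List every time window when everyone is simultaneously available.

Sam free: 06:00-06:30, 08:00-17:30 (invert busy blocks within the working day).
Jun free: 07:00-08:00, 08:30-10:30, 12:30-13:00, 14:30-15:30.
Hamid free: 07:30-08:30, 09:00-13:00, 13:30-14:30, 15:00-17:30.
Wendy free: 06:00-07:00, 10:00-12:00, 13:00-14:00, 15:30-17:30.
Sam ∩ Jun: 08:30-10:30, 12:30-13:00, 14:30-15:30.
Sam ∩ Jun ∩ Hamid: 09:00-10:30, 12:30-13:00, 15:00-15:30.
Sam ∩ Jun ∩ Hamid ∩ Wendy: 10:00-10:30.
So the common availability across everyone is 10:00-10:30.

10:00-10:30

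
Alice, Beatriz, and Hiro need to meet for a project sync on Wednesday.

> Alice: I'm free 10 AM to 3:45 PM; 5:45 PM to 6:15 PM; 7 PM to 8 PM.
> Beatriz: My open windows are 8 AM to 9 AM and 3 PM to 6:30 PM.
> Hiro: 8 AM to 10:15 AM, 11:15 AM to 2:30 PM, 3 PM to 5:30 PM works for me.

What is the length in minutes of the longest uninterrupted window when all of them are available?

Alice ∩ Beatriz: 15:00-15:45, 17:45-18:15.
Alice ∩ Beatriz ∩ Hiro: 15:00-15:45.
The longest is 15:00-15:45 at 45 minutes.

45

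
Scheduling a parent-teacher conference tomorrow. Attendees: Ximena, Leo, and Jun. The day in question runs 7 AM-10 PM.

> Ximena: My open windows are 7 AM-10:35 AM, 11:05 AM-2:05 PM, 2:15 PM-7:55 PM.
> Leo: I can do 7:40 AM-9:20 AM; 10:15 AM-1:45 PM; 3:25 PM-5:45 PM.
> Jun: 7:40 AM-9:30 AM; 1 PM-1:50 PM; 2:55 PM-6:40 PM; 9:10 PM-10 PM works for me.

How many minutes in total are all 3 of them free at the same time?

285

Ximena ∩ Leo: 07:40-09:20, 10:15-10:35, 11:05-13:45, 15:25-17:45.
Ximena ∩ Leo ∩ Jun: 07:40-09:20, 13:00-13:45, 15:25-17:45.
So the common availability across everyone is 07:40-09:20, 13:00-13:45, 15:25-17:45.
Summing the common windows: 100 + 45 + 140 = 285 minutes.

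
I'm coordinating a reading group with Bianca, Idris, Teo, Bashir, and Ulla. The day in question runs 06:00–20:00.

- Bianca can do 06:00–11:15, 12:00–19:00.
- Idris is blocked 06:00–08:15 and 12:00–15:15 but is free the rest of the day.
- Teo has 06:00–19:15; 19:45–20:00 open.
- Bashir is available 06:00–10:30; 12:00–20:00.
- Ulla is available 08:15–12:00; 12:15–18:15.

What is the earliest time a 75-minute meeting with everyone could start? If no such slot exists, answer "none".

08:15

Bianca free: 06:00-11:15, 12:00-19:00.
Idris free: 08:15-12:00, 15:15-20:00 (invert busy blocks within the working day).
Teo free: 06:00-19:15, 19:45-20:00.
Bashir free: 06:00-10:30, 12:00-20:00.
Ulla free: 08:15-12:00, 12:15-18:15.
Bianca ∩ Idris: 08:15-11:15, 15:15-19:00.
Bianca ∩ Idris ∩ Teo: 08:15-11:15, 15:15-19:00.
Bianca ∩ Idris ∩ Teo ∩ Bashir: 08:15-10:30, 15:15-19:00.
Bianca ∩ Idris ∩ Teo ∩ Bashir ∩ Ulla: 08:15-10:30, 15:15-18:15.
Those are the intersection windows.
The first common window of at least 75 minutes is 08:15-10:30, so the earliest start is 08:15.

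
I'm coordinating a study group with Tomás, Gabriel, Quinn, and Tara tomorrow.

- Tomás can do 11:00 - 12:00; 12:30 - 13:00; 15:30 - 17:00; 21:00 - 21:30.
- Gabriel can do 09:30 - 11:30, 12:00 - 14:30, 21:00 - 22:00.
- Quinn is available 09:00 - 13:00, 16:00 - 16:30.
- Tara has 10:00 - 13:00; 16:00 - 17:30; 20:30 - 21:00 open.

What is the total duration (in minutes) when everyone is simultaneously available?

60

Tomás ∩ Gabriel: 11:00-11:30, 12:30-13:00, 21:00-21:30.
Tomás ∩ Gabriel ∩ Quinn: 11:00-11:30, 12:30-13:00.
Tomás ∩ Gabriel ∩ Quinn ∩ Tara: 11:00-11:30, 12:30-13:00.
Summing the common windows: 30 + 30 = 60 minutes.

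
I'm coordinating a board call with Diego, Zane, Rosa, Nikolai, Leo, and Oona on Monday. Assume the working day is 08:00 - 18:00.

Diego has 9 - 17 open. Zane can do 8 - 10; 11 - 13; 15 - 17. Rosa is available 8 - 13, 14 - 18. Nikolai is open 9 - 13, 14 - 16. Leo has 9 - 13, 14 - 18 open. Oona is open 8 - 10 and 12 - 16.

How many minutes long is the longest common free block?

60

Diego ∩ Zane: 09:00-10:00, 11:00-13:00, 15:00-17:00.
Diego ∩ Zane ∩ Rosa: 09:00-10:00, 11:00-13:00, 15:00-17:00.
Diego ∩ Zane ∩ Rosa ∩ Nikolai: 09:00-10:00, 11:00-13:00, 15:00-16:00.
Diego ∩ Zane ∩ Rosa ∩ Nikolai ∩ Leo: 09:00-10:00, 11:00-13:00, 15:00-16:00.
Diego ∩ Zane ∩ Rosa ∩ Nikolai ∩ Leo ∩ Oona: 09:00-10:00, 12:00-13:00, 15:00-16:00.
Those are the intersection windows.
The longest is 09:00-10:00 at 60 minutes.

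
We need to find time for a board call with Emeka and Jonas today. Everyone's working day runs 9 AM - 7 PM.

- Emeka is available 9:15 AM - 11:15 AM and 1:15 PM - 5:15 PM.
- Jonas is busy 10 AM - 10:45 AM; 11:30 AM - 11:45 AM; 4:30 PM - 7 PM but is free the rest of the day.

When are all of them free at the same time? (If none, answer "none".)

09:15-10:00, 10:45-11:15, 13:15-16:30

Emeka free: 09:15-11:15, 13:15-17:15.
Jonas free: 09:00-10:00, 10:45-11:30, 11:45-16:30 (invert busy blocks within the working day).
Emeka ∩ Jonas: 09:15-10:00, 10:45-11:15, 13:15-16:30.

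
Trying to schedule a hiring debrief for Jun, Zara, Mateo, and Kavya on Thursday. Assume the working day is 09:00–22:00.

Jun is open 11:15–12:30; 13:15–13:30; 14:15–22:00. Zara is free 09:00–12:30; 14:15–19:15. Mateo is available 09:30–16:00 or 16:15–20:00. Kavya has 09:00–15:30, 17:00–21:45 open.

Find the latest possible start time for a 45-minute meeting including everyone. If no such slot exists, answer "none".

Jun ∩ Zara: 11:15-12:30, 14:15-19:15.
Jun ∩ Zara ∩ Mateo: 11:15-12:30, 14:15-16:00, 16:15-19:15.
Jun ∩ Zara ∩ Mateo ∩ Kavya: 11:15-12:30, 14:15-15:30, 17:00-19:15.
So the common availability across everyone is 11:15-12:30, 14:15-15:30, 17:00-19:15.
The last common window of at least 45 minutes is 17:00-19:15; a 45-minute meeting can start as late as 18:30 and still end by 19:15.

18:30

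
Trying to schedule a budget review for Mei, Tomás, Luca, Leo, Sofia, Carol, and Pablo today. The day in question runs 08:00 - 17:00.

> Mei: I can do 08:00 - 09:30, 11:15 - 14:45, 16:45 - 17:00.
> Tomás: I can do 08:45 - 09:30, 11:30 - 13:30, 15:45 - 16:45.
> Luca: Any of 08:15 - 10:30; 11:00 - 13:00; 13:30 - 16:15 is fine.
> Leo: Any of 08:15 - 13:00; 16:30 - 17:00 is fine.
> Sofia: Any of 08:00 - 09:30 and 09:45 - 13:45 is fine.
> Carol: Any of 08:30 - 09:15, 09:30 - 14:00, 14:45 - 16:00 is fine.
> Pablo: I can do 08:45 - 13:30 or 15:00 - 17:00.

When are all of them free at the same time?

Mei ∩ Tomás: 08:45-09:30, 11:30-13:30.
Mei ∩ Tomás ∩ Luca: 08:45-09:30, 11:30-13:00.
Mei ∩ Tomás ∩ Luca ∩ Leo: 08:45-09:30, 11:30-13:00.
Mei ∩ Tomás ∩ Luca ∩ Leo ∩ Sofia: 08:45-09:30, 11:30-13:00.
Mei ∩ Tomás ∩ Luca ∩ Leo ∩ Sofia ∩ Carol: 08:45-09:15, 11:30-13:00.
Mei ∩ Tomás ∩ Luca ∩ Leo ∩ Sofia ∩ Carol ∩ Pablo: 08:45-09:15, 11:30-13:00.

08:45-09:15, 11:30-13:00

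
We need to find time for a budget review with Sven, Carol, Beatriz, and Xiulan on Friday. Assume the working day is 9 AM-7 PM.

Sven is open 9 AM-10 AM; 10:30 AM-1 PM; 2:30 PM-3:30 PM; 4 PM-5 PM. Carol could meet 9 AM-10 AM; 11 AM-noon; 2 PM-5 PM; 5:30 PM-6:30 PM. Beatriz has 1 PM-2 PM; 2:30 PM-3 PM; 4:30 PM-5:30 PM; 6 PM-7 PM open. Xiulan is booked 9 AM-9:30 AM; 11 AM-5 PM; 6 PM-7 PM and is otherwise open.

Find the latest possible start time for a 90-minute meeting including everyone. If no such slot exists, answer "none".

Sven free: 09:00-10:00, 10:30-13:00, 14:30-15:30, 16:00-17:00.
Carol free: 09:00-10:00, 11:00-12:00, 14:00-17:00, 17:30-18:30.
Beatriz free: 13:00-14:00, 14:30-15:00, 16:30-17:30, 18:00-19:00.
Xiulan free: 09:30-11:00, 17:00-18:00 (invert busy blocks within the working day).
Sven ∩ Carol: 09:00-10:00, 11:00-12:00, 14:30-15:30, 16:00-17:00.
Sven ∩ Carol ∩ Beatriz: 14:30-15:00, 16:30-17:00.
Sven ∩ Carol ∩ Beatriz ∩ Xiulan: ∅.
There is no time when everyone is free.
No common window is at least 90 minutes long.

none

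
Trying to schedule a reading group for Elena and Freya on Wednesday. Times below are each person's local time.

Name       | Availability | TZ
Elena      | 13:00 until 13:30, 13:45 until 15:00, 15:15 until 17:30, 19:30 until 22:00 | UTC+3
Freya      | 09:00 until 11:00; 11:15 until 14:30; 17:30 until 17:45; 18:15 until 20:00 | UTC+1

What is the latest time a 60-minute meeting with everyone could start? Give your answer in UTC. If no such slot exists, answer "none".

18:00

Elena in UTC: 10:00-10:30, 10:45-12:00, 12:15-14:30, 16:30-19:00 (subtract 3h to convert from UTC+3).
Freya in UTC: 08:00-10:00, 10:15-13:30, 16:30-16:45, 17:15-19:00 (subtract 1h to convert from UTC+1).
Elena ∩ Freya: 10:15-10:30, 10:45-12:00, 12:15-13:30, 16:30-16:45, 17:15-19:00.
So the common availability across everyone is 10:15-10:30, 10:45-12:00, 12:15-13:30, 16:30-16:45, 17:15-19:00.
The last common window of at least 60 minutes is 17:15-19:00; a 60-minute meeting can start as late as 18:00 and still end by 19:00.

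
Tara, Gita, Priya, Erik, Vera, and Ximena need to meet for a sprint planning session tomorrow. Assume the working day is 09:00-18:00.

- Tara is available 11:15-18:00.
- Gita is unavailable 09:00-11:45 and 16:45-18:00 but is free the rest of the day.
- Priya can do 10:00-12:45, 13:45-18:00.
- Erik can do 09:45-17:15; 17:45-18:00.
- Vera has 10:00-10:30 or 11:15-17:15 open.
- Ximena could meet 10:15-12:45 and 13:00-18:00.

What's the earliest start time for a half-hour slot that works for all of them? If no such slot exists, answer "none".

11:45

Tara free: 11:15-18:00.
Gita free: 11:45-16:45 (invert busy blocks within the working day).
Priya free: 10:00-12:45, 13:45-18:00.
Erik free: 09:45-17:15, 17:45-18:00.
Vera free: 10:00-10:30, 11:15-17:15.
Ximena free: 10:15-12:45, 13:00-18:00.
Tara ∩ Gita: 11:45-16:45.
Tara ∩ Gita ∩ Priya: 11:45-12:45, 13:45-16:45.
Tara ∩ Gita ∩ Priya ∩ Erik: 11:45-12:45, 13:45-16:45.
Tara ∩ Gita ∩ Priya ∩ Erik ∩ Vera: 11:45-12:45, 13:45-16:45.
Tara ∩ Gita ∩ Priya ∩ Erik ∩ Vera ∩ Ximena: 11:45-12:45, 13:45-16:45.
Those are the intersection windows.
The first common window of at least 30 minutes is 11:45-12:45, so the earliest start is 11:45.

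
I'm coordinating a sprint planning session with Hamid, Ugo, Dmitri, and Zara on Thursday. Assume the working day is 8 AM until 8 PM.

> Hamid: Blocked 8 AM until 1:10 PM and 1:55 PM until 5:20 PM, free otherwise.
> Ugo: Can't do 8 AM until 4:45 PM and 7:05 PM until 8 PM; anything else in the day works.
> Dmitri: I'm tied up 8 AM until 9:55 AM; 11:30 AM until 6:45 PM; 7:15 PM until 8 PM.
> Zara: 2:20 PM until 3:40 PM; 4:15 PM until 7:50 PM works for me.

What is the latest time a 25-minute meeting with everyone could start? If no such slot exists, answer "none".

none

Hamid free: 13:10-13:55, 17:20-20:00 (invert busy blocks within the working day).
Ugo free: 16:45-19:05 (invert busy blocks within the working day).
Dmitri free: 09:55-11:30, 18:45-19:15 (invert busy blocks within the working day).
Zara free: 14:20-15:40, 16:15-19:50.
Hamid ∩ Ugo: 17:20-19:05.
Hamid ∩ Ugo ∩ Dmitri: 18:45-19:05.
Hamid ∩ Ugo ∩ Dmitri ∩ Zara: 18:45-19:05.
No common window is at least 25 minutes long.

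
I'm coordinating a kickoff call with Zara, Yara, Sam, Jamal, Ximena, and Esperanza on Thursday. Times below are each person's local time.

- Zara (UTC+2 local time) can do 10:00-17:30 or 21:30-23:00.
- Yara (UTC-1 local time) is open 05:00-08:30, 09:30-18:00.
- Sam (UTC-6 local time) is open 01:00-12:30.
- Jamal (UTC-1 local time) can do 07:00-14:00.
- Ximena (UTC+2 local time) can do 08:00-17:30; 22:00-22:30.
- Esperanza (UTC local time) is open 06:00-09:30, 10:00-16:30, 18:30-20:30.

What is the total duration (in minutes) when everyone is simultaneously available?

Zara in UTC: 08:00-15:30, 19:30-21:00 (subtract 2h to convert from UTC+2).
Yara in UTC: 06:00-09:30, 10:30-19:00 (add 1h to convert from UTC-1).
Sam in UTC: 07:00-18:30 (add 6h to convert from UTC-6).
Jamal in UTC: 08:00-15:00 (add 1h to convert from UTC-1).
Ximena in UTC: 06:00-15:30, 20:00-20:30 (subtract 2h to convert from UTC+2).
Esperanza in UTC: 06:00-09:30, 10:00-16:30, 18:30-20:30.
Zara ∩ Yara: 08:00-09:30, 10:30-15:30.
Zara ∩ Yara ∩ Sam: 08:00-09:30, 10:30-15:30.
Zara ∩ Yara ∩ Sam ∩ Jamal: 08:00-09:30, 10:30-15:00.
Zara ∩ Yara ∩ Sam ∩ Jamal ∩ Ximena: 08:00-09:30, 10:30-15:00.
Zara ∩ Yara ∩ Sam ∩ Jamal ∩ Ximena ∩ Esperanza: 08:00-09:30, 10:30-15:00.
Summing the common windows: 90 + 270 = 360 minutes.

360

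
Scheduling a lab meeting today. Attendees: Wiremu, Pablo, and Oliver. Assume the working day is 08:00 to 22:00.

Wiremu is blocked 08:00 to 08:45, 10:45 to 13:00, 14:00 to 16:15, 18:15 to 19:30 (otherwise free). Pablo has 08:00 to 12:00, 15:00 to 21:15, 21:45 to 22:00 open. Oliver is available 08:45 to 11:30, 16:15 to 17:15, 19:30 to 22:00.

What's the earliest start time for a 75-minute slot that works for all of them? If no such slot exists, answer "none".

08:45

Wiremu free: 08:45-10:45, 13:00-14:00, 16:15-18:15, 19:30-22:00 (invert busy blocks within the working day).
Pablo free: 08:00-12:00, 15:00-21:15, 21:45-22:00.
Oliver free: 08:45-11:30, 16:15-17:15, 19:30-22:00.
Wiremu ∩ Pablo: 08:45-10:45, 16:15-18:15, 19:30-21:15, 21:45-22:00.
Wiremu ∩ Pablo ∩ Oliver: 08:45-10:45, 16:15-17:15, 19:30-21:15, 21:45-22:00.
So the common availability across everyone is 08:45-10:45, 16:15-17:15, 19:30-21:15, 21:45-22:00.
The first common window of at least 75 minutes is 08:45-10:45, so the earliest start is 08:45.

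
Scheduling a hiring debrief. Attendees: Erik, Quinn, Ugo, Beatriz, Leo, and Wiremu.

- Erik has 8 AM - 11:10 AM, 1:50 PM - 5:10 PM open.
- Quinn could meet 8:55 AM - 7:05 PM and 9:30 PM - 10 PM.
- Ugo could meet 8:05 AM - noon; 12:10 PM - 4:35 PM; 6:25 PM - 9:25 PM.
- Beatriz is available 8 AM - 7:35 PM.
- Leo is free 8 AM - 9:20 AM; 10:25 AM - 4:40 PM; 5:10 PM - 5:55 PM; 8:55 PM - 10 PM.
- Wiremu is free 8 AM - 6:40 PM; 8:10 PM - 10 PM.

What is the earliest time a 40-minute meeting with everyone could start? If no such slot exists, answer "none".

Erik ∩ Quinn: 08:55-11:10, 13:50-17:10.
Erik ∩ Quinn ∩ Ugo: 08:55-11:10, 13:50-16:35.
Erik ∩ Quinn ∩ Ugo ∩ Beatriz: 08:55-11:10, 13:50-16:35.
Erik ∩ Quinn ∩ Ugo ∩ Beatriz ∩ Leo: 08:55-09:20, 10:25-11:10, 13:50-16:35.
Erik ∩ Quinn ∩ Ugo ∩ Beatriz ∩ Leo ∩ Wiremu: 08:55-09:20, 10:25-11:10, 13:50-16:35.
Those are the intersection windows.
The first common window of at least 40 minutes is 10:25-11:10, so the earliest start is 10:25.

10:25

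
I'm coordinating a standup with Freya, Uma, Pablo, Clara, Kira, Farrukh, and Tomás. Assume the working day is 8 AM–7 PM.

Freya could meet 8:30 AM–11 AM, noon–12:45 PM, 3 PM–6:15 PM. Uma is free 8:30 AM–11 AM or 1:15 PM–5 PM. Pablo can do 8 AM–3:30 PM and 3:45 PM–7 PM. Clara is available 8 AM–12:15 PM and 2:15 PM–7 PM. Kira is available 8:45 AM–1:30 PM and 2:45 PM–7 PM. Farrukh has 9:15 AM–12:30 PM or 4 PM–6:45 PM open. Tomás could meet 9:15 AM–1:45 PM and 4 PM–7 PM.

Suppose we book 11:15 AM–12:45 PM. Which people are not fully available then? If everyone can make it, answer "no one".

Freya: not fully free for 11:15-12:45. Uma: not fully free for 11:15-12:45. Pablo: free for 11:15-12:45. Clara: not fully free for 11:15-12:45. Kira: free for 11:15-12:45. Farrukh: not fully free for 11:15-12:45. Tomás: free for 11:15-12:45.

Clara, Farrukh, Freya, Uma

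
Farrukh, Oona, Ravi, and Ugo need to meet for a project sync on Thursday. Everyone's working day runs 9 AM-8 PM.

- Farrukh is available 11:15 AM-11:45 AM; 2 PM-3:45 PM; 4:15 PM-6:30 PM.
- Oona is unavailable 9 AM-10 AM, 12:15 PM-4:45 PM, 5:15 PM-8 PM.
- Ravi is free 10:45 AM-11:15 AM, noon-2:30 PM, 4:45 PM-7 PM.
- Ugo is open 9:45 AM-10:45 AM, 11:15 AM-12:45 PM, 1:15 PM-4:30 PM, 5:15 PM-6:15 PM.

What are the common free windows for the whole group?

Farrukh free: 11:15-11:45, 14:00-15:45, 16:15-18:30.
Oona free: 10:00-12:15, 16:45-17:15 (invert busy blocks within the working day).
Ravi free: 10:45-11:15, 12:00-14:30, 16:45-19:00.
Ugo free: 09:45-10:45, 11:15-12:45, 13:15-16:30, 17:15-18:15.
Farrukh ∩ Oona: 11:15-11:45, 16:45-17:15.
Farrukh ∩ Oona ∩ Ravi: 16:45-17:15.
Farrukh ∩ Oona ∩ Ravi ∩ Ugo: ∅.
There is no time when everyone is free.

none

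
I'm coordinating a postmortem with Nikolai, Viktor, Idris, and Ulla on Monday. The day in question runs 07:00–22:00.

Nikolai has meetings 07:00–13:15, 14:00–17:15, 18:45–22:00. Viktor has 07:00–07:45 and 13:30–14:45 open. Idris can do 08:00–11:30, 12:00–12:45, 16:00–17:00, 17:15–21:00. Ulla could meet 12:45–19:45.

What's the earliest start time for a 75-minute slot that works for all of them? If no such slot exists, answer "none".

Nikolai free: 13:15-14:00, 17:15-18:45 (invert busy blocks within the working day).
Viktor free: 07:00-07:45, 13:30-14:45.
Idris free: 08:00-11:30, 12:00-12:45, 16:00-17:00, 17:15-21:00.
Ulla free: 12:45-19:45.
Nikolai ∩ Viktor: 13:30-14:00.
Nikolai ∩ Viktor ∩ Idris: ∅.
Nikolai ∩ Viktor ∩ Idris ∩ Ulla: ∅.
There is no time when everyone is free.
No common window is at least 75 minutes long.

none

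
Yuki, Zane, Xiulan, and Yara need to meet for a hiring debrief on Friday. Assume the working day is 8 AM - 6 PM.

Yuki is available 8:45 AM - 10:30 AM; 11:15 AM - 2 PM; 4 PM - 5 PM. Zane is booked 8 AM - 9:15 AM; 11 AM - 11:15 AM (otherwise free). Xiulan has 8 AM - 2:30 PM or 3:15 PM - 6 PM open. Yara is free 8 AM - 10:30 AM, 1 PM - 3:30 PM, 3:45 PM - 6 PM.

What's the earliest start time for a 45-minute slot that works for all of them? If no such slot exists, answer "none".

Yuki free: 08:45-10:30, 11:15-14:00, 16:00-17:00.
Zane free: 09:15-11:00, 11:15-18:00 (invert busy blocks within the working day).
Xiulan free: 08:00-14:30, 15:15-18:00.
Yara free: 08:00-10:30, 13:00-15:30, 15:45-18:00.
Yuki ∩ Zane: 09:15-10:30, 11:15-14:00, 16:00-17:00.
Yuki ∩ Zane ∩ Xiulan: 09:15-10:30, 11:15-14:00, 16:00-17:00.
Yuki ∩ Zane ∩ Xiulan ∩ Yara: 09:15-10:30, 13:00-14:00, 16:00-17:00.
The first common window of at least 45 minutes is 09:15-10:30, so the earliest start is 09:15.

09:15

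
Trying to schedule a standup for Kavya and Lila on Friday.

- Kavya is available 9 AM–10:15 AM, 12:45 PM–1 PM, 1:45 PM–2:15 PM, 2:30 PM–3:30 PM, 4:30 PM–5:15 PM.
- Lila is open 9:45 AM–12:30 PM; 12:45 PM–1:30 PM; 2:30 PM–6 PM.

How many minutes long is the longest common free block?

60

Kavya ∩ Lila: 09:45-10:15, 12:45-13:00, 14:30-15:30, 16:30-17:15.
The longest is 14:30-15:30 at 60 minutes.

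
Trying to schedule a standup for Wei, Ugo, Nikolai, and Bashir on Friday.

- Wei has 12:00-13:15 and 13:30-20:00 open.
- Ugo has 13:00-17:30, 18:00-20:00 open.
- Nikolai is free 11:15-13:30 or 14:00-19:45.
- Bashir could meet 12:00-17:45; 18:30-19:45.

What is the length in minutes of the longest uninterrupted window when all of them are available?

Wei ∩ Ugo: 13:00-13:15, 13:30-17:30, 18:00-20:00.
Wei ∩ Ugo ∩ Nikolai: 13:00-13:15, 14:00-17:30, 18:00-19:45.
Wei ∩ Ugo ∩ Nikolai ∩ Bashir: 13:00-13:15, 14:00-17:30, 18:30-19:45.
The longest is 14:00-17:30 at 210 minutes.

210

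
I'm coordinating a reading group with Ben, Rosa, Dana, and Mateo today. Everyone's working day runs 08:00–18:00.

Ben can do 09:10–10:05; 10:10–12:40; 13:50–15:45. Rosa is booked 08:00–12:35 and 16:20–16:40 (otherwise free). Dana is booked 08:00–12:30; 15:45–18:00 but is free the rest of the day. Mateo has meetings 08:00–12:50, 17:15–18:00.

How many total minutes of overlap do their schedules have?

Ben free: 09:10-10:05, 10:10-12:40, 13:50-15:45.
Rosa free: 12:35-16:20, 16:40-18:00 (invert busy blocks within the working day).
Dana free: 12:30-15:45 (invert busy blocks within the working day).
Mateo free: 12:50-17:15 (invert busy blocks within the working day).
Ben ∩ Rosa: 12:35-12:40, 13:50-15:45.
Ben ∩ Rosa ∩ Dana: 12:35-12:40, 13:50-15:45.
Ben ∩ Rosa ∩ Dana ∩ Mateo: 13:50-15:45.
That's a single block of 115 minutes.

115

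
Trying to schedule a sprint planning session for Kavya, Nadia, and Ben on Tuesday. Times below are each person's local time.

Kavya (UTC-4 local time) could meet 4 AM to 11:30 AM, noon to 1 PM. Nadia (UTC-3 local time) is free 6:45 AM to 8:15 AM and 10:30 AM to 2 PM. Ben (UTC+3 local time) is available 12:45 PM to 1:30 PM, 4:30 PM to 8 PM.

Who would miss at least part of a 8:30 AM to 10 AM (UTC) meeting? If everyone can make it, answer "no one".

Kavya in UTC: 08:00-15:30, 16:00-17:00 (add 4h to convert from UTC-4).
Nadia in UTC: 09:45-11:15, 13:30-17:00 (add 3h to convert from UTC-3).
Ben in UTC: 09:45-10:30, 13:30-17:00 (subtract 3h to convert from UTC+3).
Kavya: free for 08:30-10:00. Nadia: not fully free for 08:30-10:00. Ben: not fully free for 08:30-10:00.

Ben, Nadia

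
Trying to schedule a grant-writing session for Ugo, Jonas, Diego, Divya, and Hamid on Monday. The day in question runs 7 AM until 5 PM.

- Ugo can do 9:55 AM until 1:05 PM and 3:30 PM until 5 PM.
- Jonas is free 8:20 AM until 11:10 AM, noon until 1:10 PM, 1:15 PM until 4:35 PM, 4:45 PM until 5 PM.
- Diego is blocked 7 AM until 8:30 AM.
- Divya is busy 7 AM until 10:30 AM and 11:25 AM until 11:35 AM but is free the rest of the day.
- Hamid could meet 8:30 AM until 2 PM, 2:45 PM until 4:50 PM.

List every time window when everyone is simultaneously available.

Ugo free: 09:55-13:05, 15:30-17:00.
Jonas free: 08:20-11:10, 12:00-13:10, 13:15-16:35, 16:45-17:00.
Diego free: 08:30-17:00 (invert busy blocks within the working day).
Divya free: 10:30-11:25, 11:35-17:00 (invert busy blocks within the working day).
Hamid free: 08:30-14:00, 14:45-16:50.
Ugo ∩ Jonas: 09:55-11:10, 12:00-13:05, 15:30-16:35, 16:45-17:00.
Ugo ∩ Jonas ∩ Diego: 09:55-11:10, 12:00-13:05, 15:30-16:35, 16:45-17:00.
Ugo ∩ Jonas ∩ Diego ∩ Divya: 10:30-11:10, 12:00-13:05, 15:30-16:35, 16:45-17:00.
Ugo ∩ Jonas ∩ Diego ∩ Divya ∩ Hamid: 10:30-11:10, 12:00-13:05, 15:30-16:35, 16:45-16:50.

10:30-11:10, 12:00-13:05, 15:30-16:35, 16:45-16:50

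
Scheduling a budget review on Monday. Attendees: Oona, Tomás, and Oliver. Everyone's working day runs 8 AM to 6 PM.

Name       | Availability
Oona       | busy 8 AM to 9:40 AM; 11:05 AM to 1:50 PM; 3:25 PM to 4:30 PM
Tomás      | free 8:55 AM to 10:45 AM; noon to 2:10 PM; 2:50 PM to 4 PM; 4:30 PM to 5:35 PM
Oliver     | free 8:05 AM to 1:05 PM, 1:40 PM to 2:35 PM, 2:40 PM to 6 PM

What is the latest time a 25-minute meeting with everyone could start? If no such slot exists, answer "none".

Oona free: 09:40-11:05, 13:50-15:25, 16:30-18:00 (invert busy blocks within the working day).
Tomás free: 08:55-10:45, 12:00-14:10, 14:50-16:00, 16:30-17:35.
Oliver free: 08:05-13:05, 13:40-14:35, 14:40-18:00.
Oona ∩ Tomás: 09:40-10:45, 13:50-14:10, 14:50-15:25, 16:30-17:35.
Oona ∩ Tomás ∩ Oliver: 09:40-10:45, 13:50-14:10, 14:50-15:25, 16:30-17:35.
So the common availability across everyone is 09:40-10:45, 13:50-14:10, 14:50-15:25, 16:30-17:35.
The last common window of at least 25 minutes is 16:30-17:35; a 25-minute meeting can start as late as 17:10 and still end by 17:35.

17:10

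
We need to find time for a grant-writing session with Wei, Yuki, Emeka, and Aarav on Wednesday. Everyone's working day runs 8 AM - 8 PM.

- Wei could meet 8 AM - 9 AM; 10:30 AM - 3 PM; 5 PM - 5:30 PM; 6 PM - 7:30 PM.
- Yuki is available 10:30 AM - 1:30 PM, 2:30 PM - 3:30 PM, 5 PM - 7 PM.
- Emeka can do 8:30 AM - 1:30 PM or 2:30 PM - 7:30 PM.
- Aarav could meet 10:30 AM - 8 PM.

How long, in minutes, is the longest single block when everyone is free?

180

Wei ∩ Yuki: 10:30-13:30, 14:30-15:00, 17:00-17:30, 18:00-19:00.
Wei ∩ Yuki ∩ Emeka: 10:30-13:30, 14:30-15:00, 17:00-17:30, 18:00-19:00.
Wei ∩ Yuki ∩ Emeka ∩ Aarav: 10:30-13:30, 14:30-15:00, 17:00-17:30, 18:00-19:00.
The longest is 10:30-13:30 at 180 minutes.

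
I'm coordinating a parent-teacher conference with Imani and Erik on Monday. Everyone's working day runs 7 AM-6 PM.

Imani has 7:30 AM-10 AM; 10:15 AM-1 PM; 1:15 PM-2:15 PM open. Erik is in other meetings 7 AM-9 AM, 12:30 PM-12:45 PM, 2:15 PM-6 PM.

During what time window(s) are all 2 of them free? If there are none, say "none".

Imani free: 07:30-10:00, 10:15-13:00, 13:15-14:15.
Erik free: 09:00-12:30, 12:45-14:15 (invert busy blocks within the working day).
Imani ∩ Erik: 09:00-10:00, 10:15-12:30, 12:45-13:00, 13:15-14:15.

09:00-10:00, 10:15-12:30, 12:45-13:00, 13:15-14:15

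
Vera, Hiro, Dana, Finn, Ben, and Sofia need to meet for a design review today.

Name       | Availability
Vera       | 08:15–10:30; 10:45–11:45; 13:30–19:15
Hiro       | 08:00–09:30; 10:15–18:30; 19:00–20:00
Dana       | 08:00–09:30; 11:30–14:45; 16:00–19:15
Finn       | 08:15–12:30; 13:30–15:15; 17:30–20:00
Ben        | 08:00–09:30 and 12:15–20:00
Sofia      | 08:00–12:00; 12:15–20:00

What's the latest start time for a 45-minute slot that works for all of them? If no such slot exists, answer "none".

Vera ∩ Hiro: 08:15-09:30, 10:15-10:30, 10:45-11:45, 13:30-18:30, 19:00-19:15.
Vera ∩ Hiro ∩ Dana: 08:15-09:30, 11:30-11:45, 13:30-14:45, 16:00-18:30, 19:00-19:15.
Vera ∩ Hiro ∩ Dana ∩ Finn: 08:15-09:30, 11:30-11:45, 13:30-14:45, 17:30-18:30, 19:00-19:15.
Vera ∩ Hiro ∩ Dana ∩ Finn ∩ Ben: 08:15-09:30, 13:30-14:45, 17:30-18:30, 19:00-19:15.
Vera ∩ Hiro ∩ Dana ∩ Finn ∩ Ben ∩ Sofia: 08:15-09:30, 13:30-14:45, 17:30-18:30, 19:00-19:15.
The last common window of at least 45 minutes is 17:30-18:30; a 45-minute meeting can start as late as 17:45 and still end by 18:30.

17:45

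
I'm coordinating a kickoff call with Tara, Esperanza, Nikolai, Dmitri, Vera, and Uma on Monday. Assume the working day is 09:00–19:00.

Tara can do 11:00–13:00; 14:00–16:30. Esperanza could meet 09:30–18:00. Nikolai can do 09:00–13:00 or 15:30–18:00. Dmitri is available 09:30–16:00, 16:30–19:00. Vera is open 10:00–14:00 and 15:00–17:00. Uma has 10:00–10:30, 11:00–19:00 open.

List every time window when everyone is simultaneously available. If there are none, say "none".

Tara ∩ Esperanza: 11:00-13:00, 14:00-16:30.
Tara ∩ Esperanza ∩ Nikolai: 11:00-13:00, 15:30-16:30.
Tara ∩ Esperanza ∩ Nikolai ∩ Dmitri: 11:00-13:00, 15:30-16:00.
Tara ∩ Esperanza ∩ Nikolai ∩ Dmitri ∩ Vera: 11:00-13:00, 15:30-16:00.
Tara ∩ Esperanza ∩ Nikolai ∩ Dmitri ∩ Vera ∩ Uma: 11:00-13:00, 15:30-16:00.
Those are the intersection windows.

11:00-13:00, 15:30-16:00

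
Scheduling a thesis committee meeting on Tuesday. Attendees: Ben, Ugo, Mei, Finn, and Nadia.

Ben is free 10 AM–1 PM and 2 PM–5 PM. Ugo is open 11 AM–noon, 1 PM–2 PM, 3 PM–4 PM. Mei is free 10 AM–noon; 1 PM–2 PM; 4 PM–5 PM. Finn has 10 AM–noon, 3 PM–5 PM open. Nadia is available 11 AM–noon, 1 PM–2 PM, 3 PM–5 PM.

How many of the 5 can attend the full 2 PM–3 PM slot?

Ben can make the full 14:00-15:00 slot — that's 1.

1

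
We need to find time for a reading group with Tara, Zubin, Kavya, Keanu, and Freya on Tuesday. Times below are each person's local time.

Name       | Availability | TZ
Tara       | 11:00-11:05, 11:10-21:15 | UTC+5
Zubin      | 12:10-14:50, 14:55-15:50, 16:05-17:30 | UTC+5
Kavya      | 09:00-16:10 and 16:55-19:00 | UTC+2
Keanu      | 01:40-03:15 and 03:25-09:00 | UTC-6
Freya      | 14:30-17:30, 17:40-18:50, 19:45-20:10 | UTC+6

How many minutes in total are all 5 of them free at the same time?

Tara in UTC: 06:00-06:05, 06:10-16:15 (subtract 5h to convert from UTC+5).
Zubin in UTC: 07:10-09:50, 09:55-10:50, 11:05-12:30 (subtract 5h to convert from UTC+5).
Kavya in UTC: 07:00-14:10, 14:55-17:00 (subtract 2h to convert from UTC+2).
Keanu in UTC: 07:40-09:15, 09:25-15:00 (add 6h to convert from UTC-6).
Freya in UTC: 08:30-11:30, 11:40-12:50, 13:45-14:10 (subtract 6h to convert from UTC+6).
Tara ∩ Zubin: 07:10-09:50, 09:55-10:50, 11:05-12:30.
Tara ∩ Zubin ∩ Kavya: 07:10-09:50, 09:55-10:50, 11:05-12:30.
Tara ∩ Zubin ∩ Kavya ∩ Keanu: 07:40-09:15, 09:25-09:50, 09:55-10:50, 11:05-12:30.
Tara ∩ Zubin ∩ Kavya ∩ Keanu ∩ Freya: 08:30-09:15, 09:25-09:50, 09:55-10:50, 11:05-11:30, 11:40-12:30.
Summing the common windows: 45 + 25 + 55 + 25 + 50 = 200 minutes.

200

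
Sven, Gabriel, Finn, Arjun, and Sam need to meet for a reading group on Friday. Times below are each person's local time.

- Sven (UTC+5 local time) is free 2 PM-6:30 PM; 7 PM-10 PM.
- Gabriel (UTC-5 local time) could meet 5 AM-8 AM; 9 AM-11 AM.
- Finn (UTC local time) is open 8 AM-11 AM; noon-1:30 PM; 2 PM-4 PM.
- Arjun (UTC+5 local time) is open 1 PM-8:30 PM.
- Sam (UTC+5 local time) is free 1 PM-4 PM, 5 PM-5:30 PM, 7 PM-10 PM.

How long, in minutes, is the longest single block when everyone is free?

90

Sven in UTC: 09:00-13:30, 14:00-17:00 (subtract 5h to convert from UTC+5).
Gabriel in UTC: 10:00-13:00, 14:00-16:00 (add 5h to convert from UTC-5).
Finn in UTC: 08:00-11:00, 12:00-13:30, 14:00-16:00.
Arjun in UTC: 08:00-15:30 (subtract 5h to convert from UTC+5).
Sam in UTC: 08:00-11:00, 12:00-12:30, 14:00-17:00 (subtract 5h to convert from UTC+5).
Sven ∩ Gabriel: 10:00-13:00, 14:00-16:00.
Sven ∩ Gabriel ∩ Finn: 10:00-11:00, 12:00-13:00, 14:00-16:00.
Sven ∩ Gabriel ∩ Finn ∩ Arjun: 10:00-11:00, 12:00-13:00, 14:00-15:30.
Sven ∩ Gabriel ∩ Finn ∩ Arjun ∩ Sam: 10:00-11:00, 12:00-12:30, 14:00-15:30.
So the common availability across everyone is 10:00-11:00, 12:00-12:30, 14:00-15:30.
The longest is 14:00-15:30 at 90 minutes.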